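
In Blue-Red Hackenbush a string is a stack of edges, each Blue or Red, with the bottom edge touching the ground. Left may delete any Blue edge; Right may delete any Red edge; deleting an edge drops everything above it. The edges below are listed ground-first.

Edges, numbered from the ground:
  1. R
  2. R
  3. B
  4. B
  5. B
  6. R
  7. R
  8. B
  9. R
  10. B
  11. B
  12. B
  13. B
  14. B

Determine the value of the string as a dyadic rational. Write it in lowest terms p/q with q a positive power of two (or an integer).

-4929/4096

Build v(s[:k]) for k = 1..14, string s = R R B B B R R B R B B B B B.
v(R) = { ∅ | 0 } => -1
v(RR) = { ∅ | -1; 0 } => -2
v(RRB) = { -2 | -1; 0 } => -3/2
v(RRBB) = { -2; -3/2 | -1; 0 } => -5/4
v(RRBBB) = { -2; -3/2; -5/4 | -1; 0 } => -9/8
v(RRBBBR) = { -2; -3/2; -5/4 | -9/8; -1; 0 } => -19/16
v(RRBBBRR) = { -2; -3/2; -5/4 | -19/16; -9/8; -1; 0 } => -39/32
v(RRBBBRRB) = { -2; -3/2; -5/4; -39/32 | -19/16; -9/8; -1; 0 } => -77/64
v(RRBBBRRBR) = { -2; -3/2; -5/4; -39/32 | -77/64; -19/16; -9/8; -1; 0 } => -155/128
v(RRBBBRRBRB) = { -2; -3/2; -5/4; -39/32; -155/128 | -77/64; -19/16; -9/8; -1; 0 } => -309/256
v(RRBBBRRBRBB) = { -2; -3/2; -5/4; -39/32; -155/128; -309/256 | -77/64; -19/16; -9/8; -1; 0 } => -617/512
v(RRBBBRRBRBBB) = { -2; -3/2; -5/4; -39/32; -155/128; -309/256; -617/512 | -77/64; -19/16; -9/8; -1; 0 } => -1233/1024
v(RRBBBRRBRBBBB) = { -2; -3/2; -5/4; -39/32; -155/128; -309/256; -617/512; -1233/1024 | -77/64; -19/16; -9/8; -1; 0 } => -2465/2048
v(RRBBBRRBRBBBBB) = { -2; -3/2; -5/4; -39/32; -155/128; -309/256; -617/512; -1233/1024; -2465/2048 | -77/64; -19/16; -9/8; -1; 0 } => -4929/4096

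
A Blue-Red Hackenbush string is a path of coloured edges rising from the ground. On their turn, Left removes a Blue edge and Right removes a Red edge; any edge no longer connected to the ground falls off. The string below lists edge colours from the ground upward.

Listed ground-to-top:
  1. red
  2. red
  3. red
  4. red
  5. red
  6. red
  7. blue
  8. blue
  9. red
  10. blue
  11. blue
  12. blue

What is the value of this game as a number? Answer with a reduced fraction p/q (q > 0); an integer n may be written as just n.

Build g(s[:k]) for k = 1..12, string s = red red red red red red blue blue red blue blue blue.
step 1: add red to get r; options L={ none } R={ 0 } → -1
step 2: add red to get rr; options L={ none } R={ -1,0 } → -2
step 3: add red to get rrr; options L={ none } R={ -2,-1,0 } → -3
step 4: add red to get rrrr; options L={ none } R={ -3,-2,-1,0 } → -4
step 5: add red to get rrrrr; options L={ none } R={ -4,-3,-2,-1,0 } → -5
step 6: add red to get rrrrrr; options L={ none } R={ -5,-4,-3,-2,-1,0 } → -6
step 7: add blue to get rrrrrrb; options L={ -6 } R={ -5,-4,-3,-2,-1,0 } → -11/2
step 8: add blue to get rrrrrrbb; options L={ -6,-11/2 } R={ -5,-4,-3,-2,-1,0 } → -21/4
step 9: add red to get rrrrrrbbr; options L={ -6,-11/2 } R={ -21/4,-5,-4,-3,-2,-1,0 } → -43/8
step 10: add blue to get rrrrrrbbrb; options L={ -6,-11/2,-43/8 } R={ -21/4,-5,-4,-3,-2,-1,0 } → -85/16
step 11: add blue to get rrrrrrbbrbb; options L={ -6,-11/2,-43/8,-85/16 } R={ -21/4,-5,-4,-3,-2,-1,0 } → -169/32
step 12: add blue to get rrrrrrbbrbbb; options L={ -6,-11/2,-43/8,-85/16,-169/32 } R={ -21/4,-5,-4,-3,-2,-1,0 } → -337/64

-337/64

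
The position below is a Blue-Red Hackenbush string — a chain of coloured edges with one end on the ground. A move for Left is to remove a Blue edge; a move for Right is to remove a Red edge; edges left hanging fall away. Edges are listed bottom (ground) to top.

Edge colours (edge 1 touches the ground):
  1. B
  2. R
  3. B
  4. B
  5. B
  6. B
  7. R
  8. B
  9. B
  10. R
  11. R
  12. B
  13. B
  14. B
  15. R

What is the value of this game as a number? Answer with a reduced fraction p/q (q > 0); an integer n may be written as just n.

15773/16384

Recurse on prefixes of the 15-edge string B R B B B B R B B R R B B B R:
edge 1 of 15 (B): { 0 | (no moves) } -> 1
edge 2 of 15 (R): { 0 | 1 } -> 1/2
edge 3 of 15 (B): { 0, 1/2 | 1 } -> 3/4
edge 4 of 15 (B): { 0, 1/2, 3/4 | 1 } -> 7/8
edge 5 of 15 (B): { 0, 1/2, 3/4, 7/8 | 1 } -> 15/16
edge 6 of 15 (B): { 0, 1/2, 3/4, 7/8, 15/16 | 1 } -> 31/32
edge 7 of 15 (R): { 0, 1/2, 3/4, 7/8, 15/16 | 31/32, 1 } -> 61/64
edge 8 of 15 (B): { 0, 1/2, 3/4, 7/8, 15/16, 61/64 | 31/32, 1 } -> 123/128
edge 9 of 15 (B): { 0, 1/2, 3/4, 7/8, 15/16, 61/64, 123/128 | 31/32, 1 } -> 247/256
edge 10 of 15 (R): { 0, 1/2, 3/4, 7/8, 15/16, 61/64, 123/128 | 247/256, 31/32, 1 } -> 493/512
edge 11 of 15 (R): { 0, 1/2, 3/4, 7/8, 15/16, 61/64, 123/128 | 493/512, 247/256, 31/32, 1 } -> 985/1024
edge 12 of 15 (B): { 0, 1/2, 3/4, 7/8, 15/16, 61/64, 123/128, 985/1024 | 493/512, 247/256, 31/32, 1 } -> 1971/2048
edge 13 of 15 (B): { 0, 1/2, 3/4, 7/8, 15/16, 61/64, 123/128, 985/1024, 1971/2048 | 493/512, 247/256, 31/32, 1 } -> 3943/4096
edge 14 of 15 (B): { 0, 1/2, 3/4, 7/8, 15/16, 61/64, 123/128, 985/1024, 1971/2048, 3943/4096 | 493/512, 247/256, 31/32, 1 } -> 7887/8192
edge 15 of 15 (R): { 0, 1/2, 3/4, 7/8, 15/16, 61/64, 123/128, 985/1024, 1971/2048, 3943/4096 | 7887/8192, 493/512, 247/256, 31/32, 1 } -> 15773/16384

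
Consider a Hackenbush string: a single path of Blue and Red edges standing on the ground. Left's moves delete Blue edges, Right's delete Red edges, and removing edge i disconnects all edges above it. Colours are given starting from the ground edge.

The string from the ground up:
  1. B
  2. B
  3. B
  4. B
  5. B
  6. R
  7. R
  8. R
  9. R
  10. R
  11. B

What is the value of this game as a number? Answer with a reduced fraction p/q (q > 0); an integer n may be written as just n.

Recurse on prefixes of the 11-edge string B B B B B R R R R R B:
B: Left { 0 }, Right { · } — simplest 1
BB: Left { 0; 1 }, Right { · } — simplest 2
BBB: Left { 0; 1; 2 }, Right { · } — simplest 3
BBBB: Left { 0; 1; 2; 3 }, Right { · } — simplest 4
BBBBB: Left { 0; 1; 2; 3; 4 }, Right { · } — simplest 5
BBBBBR: Left { 0; 1; 2; 3; 4 }, Right { 5 } — simplest 9/2
BBBBBRR: Left { 0; 1; 2; 3; 4 }, Right { 9/2; 5 } — simplest 17/4
BBBBBRRR: Left { 0; 1; 2; 3; 4 }, Right { 17/4; 9/2; 5 } — simplest 33/8
BBBBBRRRR: Left { 0; 1; 2; 3; 4 }, Right { 33/8; 17/4; 9/2; 5 } — simplest 65/16
BBBBBRRRRR: Left { 0; 1; 2; 3; 4 }, Right { 65/16; 33/8; 17/4; 9/2; 5 } — simplest 129/32
BBBBBRRRRRB: Left { 0; 1; 2; 3; 4; 129/32 }, Right { 65/16; 33/8; 17/4; 9/2; 5 } — simplest 259/64

259/64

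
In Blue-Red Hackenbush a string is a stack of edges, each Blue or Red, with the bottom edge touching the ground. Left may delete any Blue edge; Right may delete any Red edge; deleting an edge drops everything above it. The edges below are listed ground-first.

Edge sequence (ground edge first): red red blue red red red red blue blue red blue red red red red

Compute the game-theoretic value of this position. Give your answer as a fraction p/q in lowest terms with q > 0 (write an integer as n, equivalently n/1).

edge 1 of 15 (red): { none | 0 } = -1
edge 2 of 15 (red): { none | -1,0 } = -2
edge 3 of 15 (blue): { -2 | -1,0 } = -3/2
edge 4 of 15 (red): { -2 | -3/2,-1,0 } = -7/4
edge 5 of 15 (red): { -2 | -7/4,-3/2,-1,0 } = -15/8
edge 6 of 15 (red): { -2 | -15/8,-7/4,-3/2,-1,0 } = -31/16
edge 7 of 15 (red): { -2 | -31/16,-15/8,-7/4,-3/2,-1,0 } = -63/32
edge 8 of 15 (blue): { -2,-63/32 | -31/16,-15/8,-7/4,-3/2,-1,0 } = -125/64
edge 9 of 15 (blue): { -2,-63/32,-125/64 | -31/16,-15/8,-7/4,-3/2,-1,0 } = -249/128
edge 10 of 15 (red): { -2,-63/32,-125/64 | -249/128,-31/16,-15/8,-7/4,-3/2,-1,0 } = -499/256
edge 11 of 15 (blue): { -2,-63/32,-125/64,-499/256 | -249/128,-31/16,-15/8,-7/4,-3/2,-1,0 } = -997/512
edge 12 of 15 (red): { -2,-63/32,-125/64,-499/256 | -997/512,-249/128,-31/16,-15/8,-7/4,-3/2,-1,0 } = -1995/1024
edge 13 of 15 (red): { -2,-63/32,-125/64,-499/256 | -1995/1024,-997/512,-249/128,-31/16,-15/8,-7/4,-3/2,-1,0 } = -3991/2048
edge 14 of 15 (red): { -2,-63/32,-125/64,-499/256 | -3991/2048,-1995/1024,-997/512,-249/128,-31/16,-15/8,-7/4,-3/2,-1,0 } = -7983/4096
edge 15 of 15 (red): { -2,-63/32,-125/64,-499/256 | -7983/4096,-3991/2048,-1995/1024,-997/512,-249/128,-31/16,-15/8,-7/4,-3/2,-1,0 } = -15967/8192

-15967/8192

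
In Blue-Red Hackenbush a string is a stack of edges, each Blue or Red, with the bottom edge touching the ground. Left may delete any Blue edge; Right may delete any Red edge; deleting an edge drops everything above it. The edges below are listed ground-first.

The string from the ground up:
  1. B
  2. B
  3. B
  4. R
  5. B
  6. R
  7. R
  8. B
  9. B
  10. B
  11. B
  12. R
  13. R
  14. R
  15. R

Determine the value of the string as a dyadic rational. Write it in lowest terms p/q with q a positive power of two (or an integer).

step 1: add B to get B; options L={ 0 } R={  } — 1
step 2: add B to get BB; options L={ 0,1 } R={  } — 2
step 3: add B to get BBB; options L={ 0,1,2 } R={  } — 3
step 4: add R to get BBBR; options L={ 0,1,2 } R={ 3 } — 5/2
step 5: add B to get BBBRB; options L={ 0,1,2,5/2 } R={ 3 } — 11/4
step 6: add R to get BBBRBR; options L={ 0,1,2,5/2 } R={ 11/4,3 } — 21/8
step 7: add R to get BBBRBRR; options L={ 0,1,2,5/2 } R={ 21/8,11/4,3 } — 41/16
step 8: add B to get BBBRBRRB; options L={ 0,1,2,5/2,41/16 } R={ 21/8,11/4,3 } — 83/32
step 9: add B to get BBBRBRRBB; options L={ 0,1,2,5/2,41/16,83/32 } R={ 21/8,11/4,3 } — 167/64
step 10: add B to get BBBRBRRBBB; options L={ 0,1,2,5/2,41/16,83/32,167/64 } R={ 21/8,11/4,3 } — 335/128
step 11: add B to get BBBRBRRBBBB; options L={ 0,1,2,5/2,41/16,83/32,167/64,335/128 } R={ 21/8,11/4,3 } — 671/256
step 12: add R to get BBBRBRRBBBBR; options L={ 0,1,2,5/2,41/16,83/32,167/64,335/128 } R={ 671/256,21/8,11/4,3 } — 1341/512
step 13: add R to get BBBRBRRBBBBRR; options L={ 0,1,2,5/2,41/16,83/32,167/64,335/128 } R={ 1341/512,671/256,21/8,11/4,3 } — 2681/1024
step 14: add R to get BBBRBRRBBBBRRR; options L={ 0,1,2,5/2,41/16,83/32,167/64,335/128 } R={ 2681/1024,1341/512,671/256,21/8,11/4,3 } — 5361/2048
step 15: add R to get BBBRBRRBBBBRRRR; options L={ 0,1,2,5/2,41/16,83/32,167/64,335/128 } R={ 5361/2048,2681/1024,1341/512,671/256,21/8,11/4,3 } — 10721/4096

10721/4096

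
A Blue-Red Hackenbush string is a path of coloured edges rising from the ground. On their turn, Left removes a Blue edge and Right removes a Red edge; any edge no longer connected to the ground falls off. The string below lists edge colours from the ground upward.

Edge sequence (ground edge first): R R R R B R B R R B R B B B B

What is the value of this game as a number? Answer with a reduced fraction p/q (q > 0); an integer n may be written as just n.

-7585/2048

G(R) = {  | 0 } ⇒ -1
G(RR) = {  | -1 0 } ⇒ -2
G(RRR) = {  | -2 -1 0 } ⇒ -3
G(RRRR) = {  | -3 -2 -1 0 } ⇒ -4
G(RRRRB) = { -4 | -3 -2 -1 0 } ⇒ -7/2
G(RRRRBR) = { -4 | -7/2 -3 -2 -1 0 } ⇒ -15/4
G(RRRRBRB) = { -4 -15/4 | -7/2 -3 -2 -1 0 } ⇒ -29/8
G(RRRRBRBR) = { -4 -15/4 | -29/8 -7/2 -3 -2 -1 0 } ⇒ -59/16
G(RRRRBRBRR) = { -4 -15/4 | -59/16 -29/8 -7/2 -3 -2 -1 0 } ⇒ -119/32
G(RRRRBRBRRB) = { -4 -15/4 -119/32 | -59/16 -29/8 -7/2 -3 -2 -1 0 } ⇒ -237/64
G(RRRRBRBRRBR) = { -4 -15/4 -119/32 | -237/64 -59/16 -29/8 -7/2 -3 -2 -1 0 } ⇒ -475/128
G(RRRRBRBRRBRB) = { -4 -15/4 -119/32 -475/128 | -237/64 -59/16 -29/8 -7/2 -3 -2 -1 0 } ⇒ -949/256
G(RRRRBRBRRBRBB) = { -4 -15/4 -119/32 -475/128 -949/256 | -237/64 -59/16 -29/8 -7/2 -3 -2 -1 0 } ⇒ -1897/512
G(RRRRBRBRRBRBBB) = { -4 -15/4 -119/32 -475/128 -949/256 -1897/512 | -237/64 -59/16 -29/8 -7/2 -3 -2 -1 0 } ⇒ -3793/1024
G(RRRRBRBRRBRBBBB) = { -4 -15/4 -119/32 -475/128 -949/256 -1897/512 -3793/1024 | -237/64 -59/16 -29/8 -7/2 -3 -2 -1 0 } ⇒ -7585/2048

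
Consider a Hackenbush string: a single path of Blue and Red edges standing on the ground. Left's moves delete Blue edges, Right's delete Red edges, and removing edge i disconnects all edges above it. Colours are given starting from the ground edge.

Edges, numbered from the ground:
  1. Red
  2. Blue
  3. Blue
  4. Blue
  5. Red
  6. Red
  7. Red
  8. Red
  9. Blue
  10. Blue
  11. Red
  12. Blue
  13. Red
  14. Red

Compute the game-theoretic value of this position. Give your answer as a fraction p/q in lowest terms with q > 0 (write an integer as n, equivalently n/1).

-1943/8192

val(R) = { none | 0 } -> -1
val(RB) = { -1 | 0 } -> -1/2
val(RBB) = { -1, -1/2 | 0 } -> -1/4
val(RBBB) = { -1, -1/2, -1/4 | 0 } -> -1/8
val(RBBBR) = { -1, -1/2, -1/4 | -1/8, 0 } -> -3/16
val(RBBBRR) = { -1, -1/2, -1/4 | -3/16, -1/8, 0 } -> -7/32
val(RBBBRRR) = { -1, -1/2, -1/4 | -7/32, -3/16, -1/8, 0 } -> -15/64
val(RBBBRRRR) = { -1, -1/2, -1/4 | -15/64, -7/32, -3/16, -1/8, 0 } -> -31/128
val(RBBBRRRRB) = { -1, -1/2, -1/4, -31/128 | -15/64, -7/32, -3/16, -1/8, 0 } -> -61/256
val(RBBBRRRRBB) = { -1, -1/2, -1/4, -31/128, -61/256 | -15/64, -7/32, -3/16, -1/8, 0 } -> -121/512
val(RBBBRRRRBBR) = { -1, -1/2, -1/4, -31/128, -61/256 | -121/512, -15/64, -7/32, -3/16, -1/8, 0 } -> -243/1024
val(RBBBRRRRBBRB) = { -1, -1/2, -1/4, -31/128, -61/256, -243/1024 | -121/512, -15/64, -7/32, -3/16, -1/8, 0 } -> -485/2048
val(RBBBRRRRBBRBR) = { -1, -1/2, -1/4, -31/128, -61/256, -243/1024 | -485/2048, -121/512, -15/64, -7/32, -3/16, -1/8, 0 } -> -971/4096
val(RBBBRRRRBBRBRR) = { -1, -1/2, -1/4, -31/128, -61/256, -243/1024 | -971/4096, -485/2048, -121/512, -15/64, -7/32, -3/16, -1/8, 0 } -> -1943/8192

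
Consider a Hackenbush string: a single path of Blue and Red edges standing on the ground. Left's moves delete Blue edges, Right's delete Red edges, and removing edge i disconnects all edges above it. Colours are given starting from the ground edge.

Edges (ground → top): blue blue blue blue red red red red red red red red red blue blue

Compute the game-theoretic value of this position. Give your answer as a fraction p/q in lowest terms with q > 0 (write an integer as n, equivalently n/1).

6151/2048

Prefix values for blue blue blue blue red red red red red red red red red blue blue via {L|R} + simplicity:
edge 1 of 15 (blue): { 0 | · } so 1
edge 2 of 15 (blue): { 0, 1 | · } so 2
edge 3 of 15 (blue): { 0, 1, 2 | · } so 3
edge 4 of 15 (blue): { 0, 1, 2, 3 | · } so 4
edge 5 of 15 (red): { 0, 1, 2, 3 | 4 } so 7/2
edge 6 of 15 (red): { 0, 1, 2, 3 | 7/2, 4 } so 13/4
edge 7 of 15 (red): { 0, 1, 2, 3 | 13/4, 7/2, 4 } so 25/8
edge 8 of 15 (red): { 0, 1, 2, 3 | 25/8, 13/4, 7/2, 4 } so 49/16
edge 9 of 15 (red): { 0, 1, 2, 3 | 49/16, 25/8, 13/4, 7/2, 4 } so 97/32
edge 10 of 15 (red): { 0, 1, 2, 3 | 97/32, 49/16, 25/8, 13/4, 7/2, 4 } so 193/64
edge 11 of 15 (red): { 0, 1, 2, 3 | 193/64, 97/32, 49/16, 25/8, 13/4, 7/2, 4 } so 385/128
edge 12 of 15 (red): { 0, 1, 2, 3 | 385/128, 193/64, 97/32, 49/16, 25/8, 13/4, 7/2, 4 } so 769/256
edge 13 of 15 (red): { 0, 1, 2, 3 | 769/256, 385/128, 193/64, 97/32, 49/16, 25/8, 13/4, 7/2, 4 } so 1537/512
edge 14 of 15 (blue): { 0, 1, 2, 3, 1537/512 | 769/256, 385/128, 193/64, 97/32, 49/16, 25/8, 13/4, 7/2, 4 } so 3075/1024
edge 15 of 15 (blue): { 0, 1, 2, 3, 1537/512, 3075/1024 | 769/256, 385/128, 193/64, 97/32, 49/16, 25/8, 13/4, 7/2, 4 } so 6151/2048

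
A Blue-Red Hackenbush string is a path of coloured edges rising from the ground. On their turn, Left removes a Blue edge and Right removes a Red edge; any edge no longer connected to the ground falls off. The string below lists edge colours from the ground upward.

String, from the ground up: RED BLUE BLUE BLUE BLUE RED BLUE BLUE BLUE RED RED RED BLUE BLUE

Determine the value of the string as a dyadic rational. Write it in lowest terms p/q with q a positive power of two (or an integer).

G(R) = {  | 0 } ⇒ -1
G(RB) = { -1 | 0 } ⇒ -1/2
G(RBB) = { -1,-1/2 | 0 } ⇒ -1/4
G(RBBB) = { -1,-1/2,-1/4 | 0 } ⇒ -1/8
G(RBBBB) = { -1,-1/2,-1/4,-1/8 | 0 } ⇒ -1/16
G(RBBBBR) = { -1,-1/2,-1/4,-1/8 | -1/16,0 } ⇒ -3/32
G(RBBBBRB) = { -1,-1/2,-1/4,-1/8,-3/32 | -1/16,0 } ⇒ -5/64
G(RBBBBRBB) = { -1,-1/2,-1/4,-1/8,-3/32,-5/64 | -1/16,0 } ⇒ -9/128
G(RBBBBRBBB) = { -1,-1/2,-1/4,-1/8,-3/32,-5/64,-9/128 | -1/16,0 } ⇒ -17/256
G(RBBBBRBBBR) = { -1,-1/2,-1/4,-1/8,-3/32,-5/64,-9/128 | -17/256,-1/16,0 } ⇒ -35/512
G(RBBBBRBBBRR) = { -1,-1/2,-1/4,-1/8,-3/32,-5/64,-9/128 | -35/512,-17/256,-1/16,0 } ⇒ -71/1024
G(RBBBBRBBBRRR) = { -1,-1/2,-1/4,-1/8,-3/32,-5/64,-9/128 | -71/1024,-35/512,-17/256,-1/16,0 } ⇒ -143/2048
G(RBBBBRBBBRRRB) = { -1,-1/2,-1/4,-1/8,-3/32,-5/64,-9/128,-143/2048 | -71/1024,-35/512,-17/256,-1/16,0 } ⇒ -285/4096
G(RBBBBRBBBRRRBB) = { -1,-1/2,-1/4,-1/8,-3/32,-5/64,-9/128,-143/2048,-285/4096 | -71/1024,-35/512,-17/256,-1/16,0 } ⇒ -569/8192

-569/8192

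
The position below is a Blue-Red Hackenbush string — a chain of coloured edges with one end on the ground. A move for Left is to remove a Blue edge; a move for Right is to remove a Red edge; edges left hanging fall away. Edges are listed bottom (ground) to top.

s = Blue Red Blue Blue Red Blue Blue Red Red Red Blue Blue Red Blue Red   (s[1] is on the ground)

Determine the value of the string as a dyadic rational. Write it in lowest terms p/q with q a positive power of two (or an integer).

Prefix values for Blue Red Blue Blue Red Blue Blue Red Red Red Blue Blue Red Blue Red via {L|R} + simplicity:
step 1: add Blue to get B; options L={ 0 } R={ — } = 1
step 2: add Red to get BR; options L={ 0 } R={ 1 } = 1/2
step 3: add Blue to get BRB; options L={ 0 1/2 } R={ 1 } = 3/4
step 4: add Blue to get BRBB; options L={ 0 1/2 3/4 } R={ 1 } = 7/8
step 5: add Red to get BRBBR; options L={ 0 1/2 3/4 } R={ 7/8 1 } = 13/16
step 6: add Blue to get BRBBRB; options L={ 0 1/2 3/4 13/16 } R={ 7/8 1 } = 27/32
step 7: add Blue to get BRBBRBB; options L={ 0 1/2 3/4 13/16 27/32 } R={ 7/8 1 } = 55/64
step 8: add Red to get BRBBRBBR; options L={ 0 1/2 3/4 13/16 27/32 } R={ 55/64 7/8 1 } = 109/128
step 9: add Red to get BRBBRBBRR; options L={ 0 1/2 3/4 13/16 27/32 } R={ 109/128 55/64 7/8 1 } = 217/256
step 10: add Red to get BRBBRBBRRR; options L={ 0 1/2 3/4 13/16 27/32 } R={ 217/256 109/128 55/64 7/8 1 } = 433/512
step 11: add Blue to get BRBBRBBRRRB; options L={ 0 1/2 3/4 13/16 27/32 433/512 } R={ 217/256 109/128 55/64 7/8 1 } = 867/1024
step 12: add Blue to get BRBBRBBRRRBB; options L={ 0 1/2 3/4 13/16 27/32 433/512 867/1024 } R={ 217/256 109/128 55/64 7/8 1 } = 1735/2048
step 13: add Red to get BRBBRBBRRRBBR; options L={ 0 1/2 3/4 13/16 27/32 433/512 867/1024 } R={ 1735/2048 217/256 109/128 55/64 7/8 1 } = 3469/4096
step 14: add Blue to get BRBBRBBRRRBBRB; options L={ 0 1/2 3/4 13/16 27/32 433/512 867/1024 3469/4096 } R={ 1735/2048 217/256 109/128 55/64 7/8 1 } = 6939/8192
step 15: add Red to get BRBBRBBRRRBBRBR; options L={ 0 1/2 3/4 13/16 27/32 433/512 867/1024 3469/4096 } R={ 6939/8192 1735/2048 217/256 109/128 55/64 7/8 1 } = 13877/16384

13877/16384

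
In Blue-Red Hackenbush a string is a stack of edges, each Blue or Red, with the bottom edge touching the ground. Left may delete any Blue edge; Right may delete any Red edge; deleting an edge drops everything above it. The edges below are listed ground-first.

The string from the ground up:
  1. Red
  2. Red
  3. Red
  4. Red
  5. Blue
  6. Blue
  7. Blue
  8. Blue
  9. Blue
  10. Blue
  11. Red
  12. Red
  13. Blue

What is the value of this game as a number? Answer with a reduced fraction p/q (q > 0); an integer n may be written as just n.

Build G(s[:k]) for k = 1..13, string s = Red Red Red Red Blue Blue Blue Blue Blue Blue Red Red Blue.
step 1: add Red to get R; options L={ — } R={ 0 } => -1
step 2: add Red to get RR; options L={ — } R={ -1,0 } => -2
step 3: add Red to get RRR; options L={ — } R={ -2,-1,0 } => -3
step 4: add Red to get RRRR; options L={ — } R={ -3,-2,-1,0 } => -4
step 5: add Blue to get RRRRB; options L={ -4 } R={ -3,-2,-1,0 } => -7/2
step 6: add Blue to get RRRRBB; options L={ -4,-7/2 } R={ -3,-2,-1,0 } => -13/4
step 7: add Blue to get RRRRBBB; options L={ -4,-7/2,-13/4 } R={ -3,-2,-1,0 } => -25/8
step 8: add Blue to get RRRRBBBB; options L={ -4,-7/2,-13/4,-25/8 } R={ -3,-2,-1,0 } => -49/16
step 9: add Blue to get RRRRBBBBB; options L={ -4,-7/2,-13/4,-25/8,-49/16 } R={ -3,-2,-1,0 } => -97/32
step 10: add Blue to get RRRRBBBBBB; options L={ -4,-7/2,-13/4,-25/8,-49/16,-97/32 } R={ -3,-2,-1,0 } => -193/64
step 11: add Red to get RRRRBBBBBBR; options L={ -4,-7/2,-13/4,-25/8,-49/16,-97/32 } R={ -193/64,-3,-2,-1,0 } => -387/128
step 12: add Red to get RRRRBBBBBBRR; options L={ -4,-7/2,-13/4,-25/8,-49/16,-97/32 } R={ -387/128,-193/64,-3,-2,-1,0 } => -775/256
step 13: add Blue to get RRRRBBBBBBRRB; options L={ -4,-7/2,-13/4,-25/8,-49/16,-97/32,-775/256 } R={ -387/128,-193/64,-3,-2,-1,0 } => -1549/512

-1549/512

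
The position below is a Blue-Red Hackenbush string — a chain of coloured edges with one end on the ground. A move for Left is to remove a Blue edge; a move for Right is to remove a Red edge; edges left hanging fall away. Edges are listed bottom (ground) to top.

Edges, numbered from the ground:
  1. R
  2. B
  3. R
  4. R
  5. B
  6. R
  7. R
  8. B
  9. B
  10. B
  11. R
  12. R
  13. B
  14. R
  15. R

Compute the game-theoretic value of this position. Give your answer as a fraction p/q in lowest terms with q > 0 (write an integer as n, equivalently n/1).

Build value(s[:k]) for k = 1..15, string s = R B R R B R R B B B R R B R R.
value_1 [R]  L=[(no moves)]  R=[0]  -> -1
value_2 [RB]  L=[-1]  R=[0]  -> -1/2
value_3 [RBR]  L=[-1]  R=[-1/2; 0]  -> -3/4
value_4 [RBRR]  L=[-1]  R=[-3/4; -1/2; 0]  -> -7/8
value_5 [RBRRB]  L=[-1; -7/8]  R=[-3/4; -1/2; 0]  -> -13/16
value_6 [RBRRBR]  L=[-1; -7/8]  R=[-13/16; -3/4; -1/2; 0]  -> -27/32
value_7 [RBRRBRR]  L=[-1; -7/8]  R=[-27/32; -13/16; -3/4; -1/2; 0]  -> -55/64
value_8 [RBRRBRRB]  L=[-1; -7/8; -55/64]  R=[-27/32; -13/16; -3/4; -1/2; 0]  -> -109/128
value_9 [RBRRBRRBB]  L=[-1; -7/8; -55/64; -109/128]  R=[-27/32; -13/16; -3/4; -1/2; 0]  -> -217/256
value_10 [RBRRBRRBBB]  L=[-1; -7/8; -55/64; -109/128; -217/256]  R=[-27/32; -13/16; -3/4; -1/2; 0]  -> -433/512
value_11 [RBRRBRRBBBR]  L=[-1; -7/8; -55/64; -109/128; -217/256]  R=[-433/512; -27/32; -13/16; -3/4; -1/2; 0]  -> -867/1024
value_12 [RBRRBRRBBBRR]  L=[-1; -7/8; -55/64; -109/128; -217/256]  R=[-867/1024; -433/512; -27/32; -13/16; -3/4; -1/2; 0]  -> -1735/2048
value_13 [RBRRBRRBBBRRB]  L=[-1; -7/8; -55/64; -109/128; -217/256; -1735/2048]  R=[-867/1024; -433/512; -27/32; -13/16; -3/4; -1/2; 0]  -> -3469/4096
value_14 [RBRRBRRBBBRRBR]  L=[-1; -7/8; -55/64; -109/128; -217/256; -1735/2048]  R=[-3469/4096; -867/1024; -433/512; -27/32; -13/16; -3/4; -1/2; 0]  -> -6939/8192
value_15 [RBRRBRRBBBRRBRR]  L=[-1; -7/8; -55/64; -109/128; -217/256; -1735/2048]  R=[-6939/8192; -3469/4096; -867/1024; -433/512; -27/32; -13/16; -3/4; -1/2; 0]  -> -13879/16384

-13879/16384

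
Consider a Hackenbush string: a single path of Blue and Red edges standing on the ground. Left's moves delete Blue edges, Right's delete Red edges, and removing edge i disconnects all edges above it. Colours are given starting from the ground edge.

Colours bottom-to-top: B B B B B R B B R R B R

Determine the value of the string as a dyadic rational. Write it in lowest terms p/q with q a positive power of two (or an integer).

G(B) = { 0 | none } ⇒ 1
G(BB) = { 0; 1 | none } ⇒ 2
G(BBB) = { 0; 1; 2 | none } ⇒ 3
G(BBBB) = { 0; 1; 2; 3 | none } ⇒ 4
G(BBBBB) = { 0; 1; 2; 3; 4 | none } ⇒ 5
G(BBBBBR) = { 0; 1; 2; 3; 4 | 5 } ⇒ 9/2
G(BBBBBRB) = { 0; 1; 2; 3; 4; 9/2 | 5 } ⇒ 19/4
G(BBBBBRBB) = { 0; 1; 2; 3; 4; 9/2; 19/4 | 5 } ⇒ 39/8
G(BBBBBRBBR) = { 0; 1; 2; 3; 4; 9/2; 19/4 | 39/8; 5 } ⇒ 77/16
G(BBBBBRBBRR) = { 0; 1; 2; 3; 4; 9/2; 19/4 | 77/16; 39/8; 5 } ⇒ 153/32
G(BBBBBRBBRRB) = { 0; 1; 2; 3; 4; 9/2; 19/4; 153/32 | 77/16; 39/8; 5 } ⇒ 307/64
G(BBBBBRBBRRBR) = { 0; 1; 2; 3; 4; 9/2; 19/4; 153/32 | 307/64; 77/16; 39/8; 5 } ⇒ 613/128

613/128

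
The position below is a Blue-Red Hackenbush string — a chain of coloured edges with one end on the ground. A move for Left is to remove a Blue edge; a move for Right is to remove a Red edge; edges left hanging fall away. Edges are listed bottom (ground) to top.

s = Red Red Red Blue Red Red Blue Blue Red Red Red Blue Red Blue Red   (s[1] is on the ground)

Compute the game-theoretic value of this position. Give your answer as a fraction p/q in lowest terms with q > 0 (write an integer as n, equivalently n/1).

Recurse on prefixes of the 15-edge string Red Red Red Blue Red Red Blue Blue Red Red Red Blue Red Blue Red:
G(R) = { · | 0 } -> -1
G(RR) = { · | -1 0 } -> -2
G(RRR) = { · | -2 -1 0 } -> -3
G(RRRB) = { -3 | -2 -1 0 } -> -5/2
G(RRRBR) = { -3 | -5/2 -2 -1 0 } -> -11/4
G(RRRBRR) = { -3 | -11/4 -5/2 -2 -1 0 } -> -23/8
G(RRRBRRB) = { -3 -23/8 | -11/4 -5/2 -2 -1 0 } -> -45/16
G(RRRBRRBB) = { -3 -23/8 -45/16 | -11/4 -5/2 -2 -1 0 } -> -89/32
G(RRRBRRBBR) = { -3 -23/8 -45/16 | -89/32 -11/4 -5/2 -2 -1 0 } -> -179/64
G(RRRBRRBBRR) = { -3 -23/8 -45/16 | -179/64 -89/32 -11/4 -5/2 -2 -1 0 } -> -359/128
G(RRRBRRBBRRR) = { -3 -23/8 -45/16 | -359/128 -179/64 -89/32 -11/4 -5/2 -2 -1 0 } -> -719/256
G(RRRBRRBBRRRB) = { -3 -23/8 -45/16 -719/256 | -359/128 -179/64 -89/32 -11/4 -5/2 -2 -1 0 } -> -1437/512
G(RRRBRRBBRRRBR) = { -3 -23/8 -45/16 -719/256 | -1437/512 -359/128 -179/64 -89/32 -11/4 -5/2 -2 -1 0 } -> -2875/1024
G(RRRBRRBBRRRBRB) = { -3 -23/8 -45/16 -719/256 -2875/1024 | -1437/512 -359/128 -179/64 -89/32 -11/4 -5/2 -2 -1 0 } -> -5749/2048
G(RRRBRRBBRRRBRBR) = { -3 -23/8 -45/16 -719/256 -2875/1024 | -5749/2048 -1437/512 -359/128 -179/64 -89/32 -11/4 -5/2 -2 -1 0 } -> -11499/4096

-11499/4096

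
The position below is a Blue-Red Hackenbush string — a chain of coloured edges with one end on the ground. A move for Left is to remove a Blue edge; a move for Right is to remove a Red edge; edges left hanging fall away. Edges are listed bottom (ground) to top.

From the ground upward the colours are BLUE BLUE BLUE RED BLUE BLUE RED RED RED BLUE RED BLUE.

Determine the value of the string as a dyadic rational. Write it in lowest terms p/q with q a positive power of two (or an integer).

Build G(s[:k]) for k = 1..12, string s = BLUE BLUE BLUE RED BLUE BLUE RED RED RED BLUE RED BLUE.
edge 1 of 12 (BLUE): { 0 | (no moves) } gives 1
edge 2 of 12 (BLUE): { 0; 1 | (no moves) } gives 2
edge 3 of 12 (BLUE): { 0; 1; 2 | (no moves) } gives 3
edge 4 of 12 (RED): { 0; 1; 2 | 3 } gives 5/2
edge 5 of 12 (BLUE): { 0; 1; 2; 5/2 | 3 } gives 11/4
edge 6 of 12 (BLUE): { 0; 1; 2; 5/2; 11/4 | 3 } gives 23/8
edge 7 of 12 (RED): { 0; 1; 2; 5/2; 11/4 | 23/8; 3 } gives 45/16
edge 8 of 12 (RED): { 0; 1; 2; 5/2; 11/4 | 45/16; 23/8; 3 } gives 89/32
edge 9 of 12 (RED): { 0; 1; 2; 5/2; 11/4 | 89/32; 45/16; 23/8; 3 } gives 177/64
edge 10 of 12 (BLUE): { 0; 1; 2; 5/2; 11/4; 177/64 | 89/32; 45/16; 23/8; 3 } gives 355/128
edge 11 of 12 (RED): { 0; 1; 2; 5/2; 11/4; 177/64 | 355/128; 89/32; 45/16; 23/8; 3 } gives 709/256
edge 12 of 12 (BLUE): { 0; 1; 2; 5/2; 11/4; 177/64; 709/256 | 355/128; 89/32; 45/16; 23/8; 3 } gives 1419/512

1419/512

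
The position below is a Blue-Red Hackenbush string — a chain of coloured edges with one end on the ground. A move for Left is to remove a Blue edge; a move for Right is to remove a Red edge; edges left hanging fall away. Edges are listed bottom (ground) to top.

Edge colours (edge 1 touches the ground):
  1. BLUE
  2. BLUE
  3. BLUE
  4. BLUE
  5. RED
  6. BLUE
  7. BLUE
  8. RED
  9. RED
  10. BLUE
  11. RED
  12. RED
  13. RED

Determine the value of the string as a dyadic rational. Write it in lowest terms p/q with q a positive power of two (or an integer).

step 1: add BLUE to get B; options L={ 0 } R={  } -> 1
step 2: add BLUE to get BB; options L={ 0 1 } R={  } -> 2
step 3: add BLUE to get BBB; options L={ 0 1 2 } R={  } -> 3
step 4: add BLUE to get BBBB; options L={ 0 1 2 3 } R={  } -> 4
step 5: add RED to get BBBBR; options L={ 0 1 2 3 } R={ 4 } -> 7/2
step 6: add BLUE to get BBBBRB; options L={ 0 1 2 3 7/2 } R={ 4 } -> 15/4
step 7: add BLUE to get BBBBRBB; options L={ 0 1 2 3 7/2 15/4 } R={ 4 } -> 31/8
step 8: add RED to get BBBBRBBR; options L={ 0 1 2 3 7/2 15/4 } R={ 31/8 4 } -> 61/16
step 9: add RED to get BBBBRBBRR; options L={ 0 1 2 3 7/2 15/4 } R={ 61/16 31/8 4 } -> 121/32
step 10: add BLUE to get BBBBRBBRRB; options L={ 0 1 2 3 7/2 15/4 121/32 } R={ 61/16 31/8 4 } -> 243/64
step 11: add RED to get BBBBRBBRRBR; options L={ 0 1 2 3 7/2 15/4 121/32 } R={ 243/64 61/16 31/8 4 } -> 485/128
step 12: add RED to get BBBBRBBRRBRR; options L={ 0 1 2 3 7/2 15/4 121/32 } R={ 485/128 243/64 61/16 31/8 4 } -> 969/256
step 13: add RED to get BBBBRBBRRBRRR; options L={ 0 1 2 3 7/2 15/4 121/32 } R={ 969/256 485/128 243/64 61/16 31/8 4 } -> 1937/512

1937/512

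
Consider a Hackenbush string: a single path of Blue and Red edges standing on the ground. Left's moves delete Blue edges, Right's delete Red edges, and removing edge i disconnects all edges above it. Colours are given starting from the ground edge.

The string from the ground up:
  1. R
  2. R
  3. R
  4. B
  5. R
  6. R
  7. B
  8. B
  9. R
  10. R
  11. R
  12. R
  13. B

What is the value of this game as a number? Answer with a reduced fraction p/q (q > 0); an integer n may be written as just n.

-2877/1024

step 1: add R to get R; options L={ none } R={ 0 } -> -1
step 2: add R to get RR; options L={ none } R={ -1; 0 } -> -2
step 3: add R to get RRR; options L={ none } R={ -2; -1; 0 } -> -3
step 4: add B to get RRRB; options L={ -3 } R={ -2; -1; 0 } -> -5/2
step 5: add R to get RRRBR; options L={ -3 } R={ -5/2; -2; -1; 0 } -> -11/4
step 6: add R to get RRRBRR; options L={ -3 } R={ -11/4; -5/2; -2; -1; 0 } -> -23/8
step 7: add B to get RRRBRRB; options L={ -3; -23/8 } R={ -11/4; -5/2; -2; -1; 0 } -> -45/16
step 8: add B to get RRRBRRBB; options L={ -3; -23/8; -45/16 } R={ -11/4; -5/2; -2; -1; 0 } -> -89/32
step 9: add R to get RRRBRRBBR; options L={ -3; -23/8; -45/16 } R={ -89/32; -11/4; -5/2; -2; -1; 0 } -> -179/64
step 10: add R to get RRRBRRBBRR; options L={ -3; -23/8; -45/16 } R={ -179/64; -89/32; -11/4; -5/2; -2; -1; 0 } -> -359/128
step 11: add R to get RRRBRRBBRRR; options L={ -3; -23/8; -45/16 } R={ -359/128; -179/64; -89/32; -11/4; -5/2; -2; -1; 0 } -> -719/256
step 12: add R to get RRRBRRBBRRRR; options L={ -3; -23/8; -45/16 } R={ -719/256; -359/128; -179/64; -89/32; -11/4; -5/2; -2; -1; 0 } -> -1439/512
step 13: add B to get RRRBRRBBRRRRB; options L={ -3; -23/8; -45/16; -1439/512 } R={ -719/256; -359/128; -179/64; -89/32; -11/4; -5/2; -2; -1; 0 } -> -2877/1024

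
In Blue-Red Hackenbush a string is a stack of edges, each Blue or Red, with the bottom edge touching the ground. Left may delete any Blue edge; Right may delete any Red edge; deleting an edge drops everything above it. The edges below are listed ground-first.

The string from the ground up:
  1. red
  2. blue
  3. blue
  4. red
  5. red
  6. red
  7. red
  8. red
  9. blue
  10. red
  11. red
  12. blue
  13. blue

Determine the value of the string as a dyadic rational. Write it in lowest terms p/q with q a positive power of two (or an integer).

-2009/4096

Recurse on prefixes of the 13-edge string red blue blue red red red red red blue red red blue blue:
v_1 [r]  L=[]  R=[0]  ⇒ -1
v_2 [rb]  L=[-1]  R=[0]  ⇒ -1/2
v_3 [rbb]  L=[-1 -1/2]  R=[0]  ⇒ -1/4
v_4 [rbbr]  L=[-1 -1/2]  R=[-1/4 0]  ⇒ -3/8
v_5 [rbbrr]  L=[-1 -1/2]  R=[-3/8 -1/4 0]  ⇒ -7/16
v_6 [rbbrrr]  L=[-1 -1/2]  R=[-7/16 -3/8 -1/4 0]  ⇒ -15/32
v_7 [rbbrrrr]  L=[-1 -1/2]  R=[-15/32 -7/16 -3/8 -1/4 0]  ⇒ -31/64
v_8 [rbbrrrrr]  L=[-1 -1/2]  R=[-31/64 -15/32 -7/16 -3/8 -1/4 0]  ⇒ -63/128
v_9 [rbbrrrrrb]  L=[-1 -1/2 -63/128]  R=[-31/64 -15/32 -7/16 -3/8 -1/4 0]  ⇒ -125/256
v_10 [rbbrrrrrbr]  L=[-1 -1/2 -63/128]  R=[-125/256 -31/64 -15/32 -7/16 -3/8 -1/4 0]  ⇒ -251/512
v_11 [rbbrrrrrbrr]  L=[-1 -1/2 -63/128]  R=[-251/512 -125/256 -31/64 -15/32 -7/16 -3/8 -1/4 0]  ⇒ -503/1024
v_12 [rbbrrrrrbrrb]  L=[-1 -1/2 -63/128 -503/1024]  R=[-251/512 -125/256 -31/64 -15/32 -7/16 -3/8 -1/4 0]  ⇒ -1005/2048
v_13 [rbbrrrrrbrrbb]  L=[-1 -1/2 -63/128 -503/1024 -1005/2048]  R=[-251/512 -125/256 -31/64 -15/32 -7/16 -3/8 -1/4 0]  ⇒ -2009/4096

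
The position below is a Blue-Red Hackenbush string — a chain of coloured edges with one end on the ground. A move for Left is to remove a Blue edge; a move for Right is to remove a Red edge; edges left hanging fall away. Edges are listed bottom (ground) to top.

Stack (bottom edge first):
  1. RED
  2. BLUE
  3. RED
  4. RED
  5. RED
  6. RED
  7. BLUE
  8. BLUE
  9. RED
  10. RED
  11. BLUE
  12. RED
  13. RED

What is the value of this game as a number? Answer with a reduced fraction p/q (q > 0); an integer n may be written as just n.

R: Left { (no moves) }, Right { 0 } so simplest -1
RB: Left { -1 }, Right { 0 } so simplest -1/2
RBR: Left { -1 }, Right { -1/2; 0 } so simplest -3/4
RBRR: Left { -1 }, Right { -3/4; -1/2; 0 } so simplest -7/8
RBRRR: Left { -1 }, Right { -7/8; -3/4; -1/2; 0 } so simplest -15/16
RBRRRR: Left { -1 }, Right { -15/16; -7/8; -3/4; -1/2; 0 } so simplest -31/32
RBRRRRB: Left { -1; -31/32 }, Right { -15/16; -7/8; -3/4; -1/2; 0 } so simplest -61/64
RBRRRRBB: Left { -1; -31/32; -61/64 }, Right { -15/16; -7/8; -3/4; -1/2; 0 } so simplest -121/128
RBRRRRBBR: Left { -1; -31/32; -61/64 }, Right { -121/128; -15/16; -7/8; -3/4; -1/2; 0 } so simplest -243/256
RBRRRRBBRR: Left { -1; -31/32; -61/64 }, Right { -243/256; -121/128; -15/16; -7/8; -3/4; -1/2; 0 } so simplest -487/512
RBRRRRBBRRB: Left { -1; -31/32; -61/64; -487/512 }, Right { -243/256; -121/128; -15/16; -7/8; -3/4; -1/2; 0 } so simplest -973/1024
RBRRRRBBRRBR: Left { -1; -31/32; -61/64; -487/512 }, Right { -973/1024; -243/256; -121/128; -15/16; -7/8; -3/4; -1/2; 0 } so simplest -1947/2048
RBRRRRBBRRBRR: Left { -1; -31/32; -61/64; -487/512 }, Right { -1947/2048; -973/1024; -243/256; -121/128; -15/16; -7/8; -3/4; -1/2; 0 } so simplest -3895/4096

-3895/4096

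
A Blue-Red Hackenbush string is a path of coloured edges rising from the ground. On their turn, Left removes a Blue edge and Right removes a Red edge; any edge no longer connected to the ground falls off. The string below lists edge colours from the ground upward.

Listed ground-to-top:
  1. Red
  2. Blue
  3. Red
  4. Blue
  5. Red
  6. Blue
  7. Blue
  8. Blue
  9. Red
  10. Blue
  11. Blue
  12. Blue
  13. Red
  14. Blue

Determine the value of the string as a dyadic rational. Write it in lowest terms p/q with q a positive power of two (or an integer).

-5189/8192

Build G(s[:k]) for k = 1..14, string s = Red Blue Red Blue Red Blue Blue Blue Red Blue Blue Blue Red Blue.
G_1 [R]  L=[·]  R=[0]  => -1
G_2 [RB]  L=[-1]  R=[0]  => -1/2
G_3 [RBR]  L=[-1]  R=[-1/2,0]  => -3/4
G_4 [RBRB]  L=[-1,-3/4]  R=[-1/2,0]  => -5/8
G_5 [RBRBR]  L=[-1,-3/4]  R=[-5/8,-1/2,0]  => -11/16
G_6 [RBRBRB]  L=[-1,-3/4,-11/16]  R=[-5/8,-1/2,0]  => -21/32
G_7 [RBRBRBB]  L=[-1,-3/4,-11/16,-21/32]  R=[-5/8,-1/2,0]  => -41/64
G_8 [RBRBRBBB]  L=[-1,-3/4,-11/16,-21/32,-41/64]  R=[-5/8,-1/2,0]  => -81/128
G_9 [RBRBRBBBR]  L=[-1,-3/4,-11/16,-21/32,-41/64]  R=[-81/128,-5/8,-1/2,0]  => -163/256
G_10 [RBRBRBBBRB]  L=[-1,-3/4,-11/16,-21/32,-41/64,-163/256]  R=[-81/128,-5/8,-1/2,0]  => -325/512
G_11 [RBRBRBBBRBB]  L=[-1,-3/4,-11/16,-21/32,-41/64,-163/256,-325/512]  R=[-81/128,-5/8,-1/2,0]  => -649/1024
G_12 [RBRBRBBBRBBB]  L=[-1,-3/4,-11/16,-21/32,-41/64,-163/256,-325/512,-649/1024]  R=[-81/128,-5/8,-1/2,0]  => -1297/2048
G_13 [RBRBRBBBRBBBR]  L=[-1,-3/4,-11/16,-21/32,-41/64,-163/256,-325/512,-649/1024]  R=[-1297/2048,-81/128,-5/8,-1/2,0]  => -2595/4096
G_14 [RBRBRBBBRBBBRB]  L=[-1,-3/4,-11/16,-21/32,-41/64,-163/256,-325/512,-649/1024,-2595/4096]  R=[-1297/2048,-81/128,-5/8,-1/2,0]  => -5189/8192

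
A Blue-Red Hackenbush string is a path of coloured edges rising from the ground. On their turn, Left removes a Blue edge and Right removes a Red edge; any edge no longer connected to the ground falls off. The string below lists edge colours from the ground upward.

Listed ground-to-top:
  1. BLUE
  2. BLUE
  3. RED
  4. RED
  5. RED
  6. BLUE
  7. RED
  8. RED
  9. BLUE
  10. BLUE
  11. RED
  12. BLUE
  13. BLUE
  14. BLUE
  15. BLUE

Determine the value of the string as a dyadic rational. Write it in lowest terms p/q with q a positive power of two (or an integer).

g_1 [B]  L=[0]  R=[none]  gives 1
g_2 [BB]  L=[0 1]  R=[none]  gives 2
g_3 [BBR]  L=[0 1]  R=[2]  gives 3/2
g_4 [BBRR]  L=[0 1]  R=[3/2 2]  gives 5/4
g_5 [BBRRR]  L=[0 1]  R=[5/4 3/2 2]  gives 9/8
g_6 [BBRRRB]  L=[0 1 9/8]  R=[5/4 3/2 2]  gives 19/16
g_7 [BBRRRBR]  L=[0 1 9/8]  R=[19/16 5/4 3/2 2]  gives 37/32
g_8 [BBRRRBRR]  L=[0 1 9/8]  R=[37/32 19/16 5/4 3/2 2]  gives 73/64
g_9 [BBRRRBRRB]  L=[0 1 9/8 73/64]  R=[37/32 19/16 5/4 3/2 2]  gives 147/128
g_10 [BBRRRBRRBB]  L=[0 1 9/8 73/64 147/128]  R=[37/32 19/16 5/4 3/2 2]  gives 295/256
g_11 [BBRRRBRRBBR]  L=[0 1 9/8 73/64 147/128]  R=[295/256 37/32 19/16 5/4 3/2 2]  gives 589/512
g_12 [BBRRRBRRBBRB]  L=[0 1 9/8 73/64 147/128 589/512]  R=[295/256 37/32 19/16 5/4 3/2 2]  gives 1179/1024
g_13 [BBRRRBRRBBRBB]  L=[0 1 9/8 73/64 147/128 589/512 1179/1024]  R=[295/256 37/32 19/16 5/4 3/2 2]  gives 2359/2048
g_14 [BBRRRBRRBBRBBB]  L=[0 1 9/8 73/64 147/128 589/512 1179/1024 2359/2048]  R=[295/256 37/32 19/16 5/4 3/2 2]  gives 4719/4096
g_15 [BBRRRBRRBBRBBBB]  L=[0 1 9/8 73/64 147/128 589/512 1179/1024 2359/2048 4719/4096]  R=[295/256 37/32 19/16 5/4 3/2 2]  gives 9439/8192

9439/8192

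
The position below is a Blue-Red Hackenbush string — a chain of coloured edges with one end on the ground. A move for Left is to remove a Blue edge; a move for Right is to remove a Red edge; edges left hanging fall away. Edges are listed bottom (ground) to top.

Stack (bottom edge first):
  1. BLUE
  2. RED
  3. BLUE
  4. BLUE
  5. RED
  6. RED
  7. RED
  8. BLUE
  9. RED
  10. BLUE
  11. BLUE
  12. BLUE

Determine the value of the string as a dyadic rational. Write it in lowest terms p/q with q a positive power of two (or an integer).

1583/2048

Prefix values for BLUE RED BLUE BLUE RED RED RED BLUE RED BLUE BLUE BLUE via {L|R} + simplicity:
value(B) = { 0 | none } => 1
value(BR) = { 0 | 1 } => 1/2
value(BRB) = { 0; 1/2 | 1 } => 3/4
value(BRBB) = { 0; 1/2; 3/4 | 1 } => 7/8
value(BRBBR) = { 0; 1/2; 3/4 | 7/8; 1 } => 13/16
value(BRBBRR) = { 0; 1/2; 3/4 | 13/16; 7/8; 1 } => 25/32
value(BRBBRRR) = { 0; 1/2; 3/4 | 25/32; 13/16; 7/8; 1 } => 49/64
value(BRBBRRRB) = { 0; 1/2; 3/4; 49/64 | 25/32; 13/16; 7/8; 1 } => 99/128
value(BRBBRRRBR) = { 0; 1/2; 3/4; 49/64 | 99/128; 25/32; 13/16; 7/8; 1 } => 197/256
value(BRBBRRRBRB) = { 0; 1/2; 3/4; 49/64; 197/256 | 99/128; 25/32; 13/16; 7/8; 1 } => 395/512
value(BRBBRRRBRBB) = { 0; 1/2; 3/4; 49/64; 197/256; 395/512 | 99/128; 25/32; 13/16; 7/8; 1 } => 791/1024
value(BRBBRRRBRBBB) = { 0; 1/2; 3/4; 49/64; 197/256; 395/512; 791/1024 | 99/128; 25/32; 13/16; 7/8; 1 } => 1583/2048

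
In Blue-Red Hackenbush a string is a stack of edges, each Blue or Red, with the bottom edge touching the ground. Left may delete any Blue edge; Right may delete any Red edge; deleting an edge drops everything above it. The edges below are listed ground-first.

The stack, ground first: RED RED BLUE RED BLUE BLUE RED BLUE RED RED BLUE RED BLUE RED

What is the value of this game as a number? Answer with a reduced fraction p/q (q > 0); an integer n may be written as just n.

-6507/4096

1 of 14 · R · max L −∞ · min R 0 => -1
2 of 14 · RR · max L −∞ · min R -1 => -2
3 of 14 · RRB · max L -2 · min R -1 => -3/2
4 of 14 · RRBR · max L -2 · min R -3/2 => -7/4
5 of 14 · RRBRB · max L -7/4 · min R -3/2 => -13/8
6 of 14 · RRBRBB · max L -13/8 · min R -3/2 => -25/16
7 of 14 · RRBRBBR · max L -13/8 · min R -25/16 => -51/32
8 of 14 · RRBRBBRB · max L -51/32 · min R -25/16 => -101/64
9 of 14 · RRBRBBRBR · max L -51/32 · min R -101/64 => -203/128
10 of 14 · RRBRBBRBRR · max L -51/32 · min R -203/128 => -407/256
11 of 14 · RRBRBBRBRRB · max L -407/256 · min R -203/128 => -813/512
12 of 14 · RRBRBBRBRRBR · max L -407/256 · min R -813/512 => -1627/1024
13 of 14 · RRBRBBRBRRBRB · max L -1627/1024 · min R -813/512 => -3253/2048
14 of 14 · RRBRBBRBRRBRBR · max L -1627/1024 · min R -3253/2048 => -6507/4096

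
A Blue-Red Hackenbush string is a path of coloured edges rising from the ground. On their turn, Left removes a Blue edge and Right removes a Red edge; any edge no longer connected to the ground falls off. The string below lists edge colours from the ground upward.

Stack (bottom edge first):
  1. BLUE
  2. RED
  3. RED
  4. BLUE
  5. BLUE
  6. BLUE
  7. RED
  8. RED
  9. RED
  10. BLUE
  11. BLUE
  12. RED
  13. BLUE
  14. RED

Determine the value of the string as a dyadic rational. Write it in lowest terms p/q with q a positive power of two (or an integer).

3637/8192

1 of 14 · B · max L 0 · min R +∞ = 1
2 of 14 · BR · max L 0 · min R 1 = 1/2
3 of 14 · BRR · max L 0 · min R 1/2 = 1/4
4 of 14 · BRRB · max L 1/4 · min R 1/2 = 3/8
5 of 14 · BRRBB · max L 3/8 · min R 1/2 = 7/16
6 of 14 · BRRBBB · max L 7/16 · min R 1/2 = 15/32
7 of 14 · BRRBBBR · max L 7/16 · min R 15/32 = 29/64
8 of 14 · BRRBBBRR · max L 7/16 · min R 29/64 = 57/128
9 of 14 · BRRBBBRRR · max L 7/16 · min R 57/128 = 113/256
10 of 14 · BRRBBBRRRB · max L 113/256 · min R 57/128 = 227/512
11 of 14 · BRRBBBRRRBB · max L 227/512 · min R 57/128 = 455/1024
12 of 14 · BRRBBBRRRBBR · max L 227/512 · min R 455/1024 = 909/2048
13 of 14 · BRRBBBRRRBBRB · max L 909/2048 · min R 455/1024 = 1819/4096
14 of 14 · BRRBBBRRRBBRBR · max L 909/2048 · min R 1819/4096 = 3637/8192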